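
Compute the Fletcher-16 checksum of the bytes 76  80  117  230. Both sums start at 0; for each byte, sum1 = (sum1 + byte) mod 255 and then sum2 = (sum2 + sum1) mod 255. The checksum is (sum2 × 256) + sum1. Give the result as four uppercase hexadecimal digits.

Running sums (mod 255):
  after byte 0 (76): sum1=76, sum2=76
  after byte 1 (80): sum1=156, sum2=232
  after byte 2 (117): sum1=18, sum2=250
  after byte 3 (230): sum1=248, sum2=243
Checksum = sum2·256 + sum1 = 243·256 + 248 = 62456 = 0xF3F8.

F3F8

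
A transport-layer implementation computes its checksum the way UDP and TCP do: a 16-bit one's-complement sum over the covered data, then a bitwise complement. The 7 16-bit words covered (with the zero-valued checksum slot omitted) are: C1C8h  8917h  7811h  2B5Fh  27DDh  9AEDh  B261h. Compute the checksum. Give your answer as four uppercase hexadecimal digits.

9C82

One's-complement addition (fold any carry out of bit 15 back into bit 0):
  0xC1C8 + 0x8917 = 0x14ADF → wrap carry → 0x4AE0
  0x4AE0 + 0x7811 = 0x0C2F1
  0xC2F1 + 0x2B5F = 0x0EE50
  0xEE50 + 0x27DD = 0x1162D → wrap carry → 0x162E
  0x162E + 0x9AED = 0x0B11B
  0xB11B + 0xB261 = 0x1637C → wrap carry → 0x637D
One's-complement sum = 0x637D.
Checksum = ~0x637D & 0xFFFF = 0x9C82.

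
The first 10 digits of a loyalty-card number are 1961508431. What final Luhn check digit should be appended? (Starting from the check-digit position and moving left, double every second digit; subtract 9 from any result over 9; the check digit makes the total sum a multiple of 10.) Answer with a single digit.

Partial digits right→left: 1 3 4 8 0 5 1 6 9 1
Double every second digit counting from the check-digit position (so the 1st, 3rd, 5th, ... of the partial from the right).
  doubled (with −9 where >9): 2 8 0 2 9 → sum 21
  kept as-is: 3 8 5 6 1 → sum 23
Total = 21 + 23 = 44.
Check digit = (10 − (44 mod 10)) mod 10 = 6.

6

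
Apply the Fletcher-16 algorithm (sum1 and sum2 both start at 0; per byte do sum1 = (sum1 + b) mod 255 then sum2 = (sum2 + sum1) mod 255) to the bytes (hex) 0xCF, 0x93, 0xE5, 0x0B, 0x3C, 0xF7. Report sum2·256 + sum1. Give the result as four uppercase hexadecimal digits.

E988

Running sums (mod 255):
  after byte 0 (0xCF): sum1=207, sum2=207
  after byte 1 (0x93): sum1=99, sum2=51
  after byte 2 (0xE5): sum1=73, sum2=124
  after byte 3 (0x0B): sum1=84, sum2=208
  after byte 4 (0x3C): sum1=144, sum2=97
  after byte 5 (0xF7): sum1=136, sum2=233
Checksum = sum2·256 + sum1 = 233·256 + 136 = 59784 = 0xE988.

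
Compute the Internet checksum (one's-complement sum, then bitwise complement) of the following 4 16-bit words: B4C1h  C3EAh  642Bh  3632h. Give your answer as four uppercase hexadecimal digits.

One's-complement addition (fold any carry out of bit 15 back into bit 0):
  0xB4C1 + 0xC3EA = 0x178AB → wrap carry → 0x78AC
  0x78AC + 0x642B = 0x0DCD7
  0xDCD7 + 0x3632 = 0x11309 → wrap carry → 0x130A
One's-complement sum = 0x130A.
Checksum = ~0x130A & 0xFFFF = 0xECF5.

ECF5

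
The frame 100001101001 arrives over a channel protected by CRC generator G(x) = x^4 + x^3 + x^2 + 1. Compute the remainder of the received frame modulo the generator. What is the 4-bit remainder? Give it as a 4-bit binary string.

1101

Modulo-2 division of 100001101001 by 11101:
  pos 0: 10000 XOR 11101 = 01101
  pos 1: 11011 XOR 11101 = 00110
  pos 3: 11010 XOR 11101 = 00111
  pos 5: 11110 XOR 11101 = 00011
Remainder = 1101 (nonzero — an error is detected).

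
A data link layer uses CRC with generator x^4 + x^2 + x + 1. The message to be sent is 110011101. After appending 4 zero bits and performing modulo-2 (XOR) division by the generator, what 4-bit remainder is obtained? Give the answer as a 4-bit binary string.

0110

Append 4 zeros: 1100111010000. Divide by 10111 (XOR where the leading bit is 1):
  pos 0: 11001 XOR 10111 = 01110
  pos 1: 11101 XOR 10111 = 01010
  pos 2: 10101 XOR 10111 = 00010
  pos 5: 10010 XOR 10111 = 00101
  pos 7: 10100 XOR 10111 = 00011
Remainder (last 4 bits) = 0110. This is the CRC / FCS.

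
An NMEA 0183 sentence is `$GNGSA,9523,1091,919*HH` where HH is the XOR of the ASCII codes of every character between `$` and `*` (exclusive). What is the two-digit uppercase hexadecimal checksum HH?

XOR the ASCII codes of the payload characters:
  'G' = 0x47 → acc = 0x47
  'N' = 0x4E → acc = 0x09
  'G' = 0x47 → acc = 0x4E
  'S' = 0x53 → acc = 0x1D
  'A' = 0x41 → acc = 0x5C
  ',' = 0x2C → acc = 0x70
  '9' = 0x39 → acc = 0x49
  '5' = 0x35 → acc = 0x7C
  '2' = 0x32 → acc = 0x4E
  '3' = 0x33 → acc = 0x7D
  ',' = 0x2C → acc = 0x51
  '1' = 0x31 → acc = 0x60
  '0' = 0x30 → acc = 0x50
  '9' = 0x39 → acc = 0x69
  '1' = 0x31 → acc = 0x58
  ',' = 0x2C → acc = 0x74
  '9' = 0x39 → acc = 0x4D
  '1' = 0x31 → acc = 0x7C
  '9' = 0x39 → acc = 0x45
Checksum = 0x45.

45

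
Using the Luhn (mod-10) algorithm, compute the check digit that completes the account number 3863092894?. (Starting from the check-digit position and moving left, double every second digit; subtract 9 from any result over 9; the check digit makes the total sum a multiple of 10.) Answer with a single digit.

Partial digits right→left: 4 9 8 2 9 0 3 6 8 3
Double every second digit counting from the check-digit position (so the 1st, 3rd, 5th, ... of the partial from the right).
  doubled (with −9 where >9): 8 7 9 6 7 → sum 37
  kept as-is: 9 2 0 6 3 → sum 20
Total = 37 + 20 = 57.
Check digit = (10 − (57 mod 10)) mod 10 = 3.

3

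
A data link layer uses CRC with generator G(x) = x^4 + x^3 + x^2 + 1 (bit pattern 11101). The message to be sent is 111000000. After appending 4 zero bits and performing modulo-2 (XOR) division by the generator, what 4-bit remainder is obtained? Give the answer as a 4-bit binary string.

Append 4 zeros: 1110000000000. Divide by 11101 (XOR where the leading bit is 1):
  pos 0: 11100 XOR 11101 = 00001
  pos 4: 10000 XOR 11101 = 01101
  pos 5: 11010 XOR 11101 = 00111
  pos 7: 11100 XOR 11101 = 00001
Remainder (last 4 bits) = 0010. This is the CRC / FCS.

0010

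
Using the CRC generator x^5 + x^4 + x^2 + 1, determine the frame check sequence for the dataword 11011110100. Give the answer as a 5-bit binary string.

Append 5 zeros: 1101111010000000. Divide by 110101 (XOR where the leading bit is 1):
  pos 0: 110111 XOR 110101 = 000010
  pos 4: 101010 XOR 110101 = 011111
  pos 5: 111110 XOR 110101 = 001011
  pos 7: 101100 XOR 110101 = 011001
  pos 8: 110010 XOR 110101 = 000111
Remainder (last 5 bits) = 11100. This is the CRC / FCS.

11100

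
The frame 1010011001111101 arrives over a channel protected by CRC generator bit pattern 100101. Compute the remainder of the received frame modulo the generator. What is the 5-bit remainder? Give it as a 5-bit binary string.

Modulo-2 division of 1010011001111101 by 100101:
  pos 0: 101001 XOR 100101 = 001100
  pos 2: 110010 XOR 100101 = 010111
  pos 3: 101110 XOR 100101 = 001011
  pos 5: 101111 XOR 100101 = 001010
  pos 7: 101011 XOR 100101 = 001110
  pos 9: 111010 XOR 100101 = 011111
  pos 10: 111111 XOR 100101 = 011010
Remainder = 11010 (nonzero — an error is detected).

11010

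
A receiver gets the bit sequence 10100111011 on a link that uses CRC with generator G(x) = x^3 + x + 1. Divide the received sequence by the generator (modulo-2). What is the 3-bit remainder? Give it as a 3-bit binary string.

000

Modulo-2 division of 10100111011 by 1011:
  pos 0: 1010 XOR 1011 = 0001
  pos 3: 1011 XOR 1011 = 0000
  pos 7: 1011 XOR 1011 = 0000
Remainder = 000 (zero — the frame passes the CRC check).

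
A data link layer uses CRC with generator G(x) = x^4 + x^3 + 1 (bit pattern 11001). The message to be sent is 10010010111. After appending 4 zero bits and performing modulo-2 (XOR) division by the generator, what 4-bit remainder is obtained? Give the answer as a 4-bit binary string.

Append 4 zeros: 100100101110000. Divide by 11001 (XOR where the leading bit is 1):
  pos 0: 10010 XOR 11001 = 01011
  pos 1: 10110 XOR 11001 = 01111
  pos 2: 11111 XOR 11001 = 00110
  pos 4: 11001 XOR 11001 = 00000
  pos 9: 11000 XOR 11001 = 00001
Remainder (last 4 bits) = 0010. This is the CRC / FCS.

0010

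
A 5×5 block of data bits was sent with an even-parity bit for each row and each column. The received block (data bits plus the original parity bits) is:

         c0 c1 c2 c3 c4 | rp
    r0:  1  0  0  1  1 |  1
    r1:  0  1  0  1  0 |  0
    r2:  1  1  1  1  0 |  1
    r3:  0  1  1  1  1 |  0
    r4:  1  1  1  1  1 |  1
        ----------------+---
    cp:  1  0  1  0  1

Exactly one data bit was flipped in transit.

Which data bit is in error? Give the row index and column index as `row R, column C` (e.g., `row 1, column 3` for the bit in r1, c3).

Recompute each row's even parity and compare to rp:
  r0: data parity 1, sent rp 1 → ok
  r1: data parity 0, sent rp 0 → ok
  r2: data parity 0, sent rp 1 → mismatch
  r3: data parity 0, sent rp 0 → ok
  r4: data parity 1, sent rp 1 → ok
Recompute each column's even parity and compare to cp:
  c0: data parity 1, sent cp 1 → ok
  c1: data parity 0, sent cp 0 → ok
  c2: data parity 1, sent cp 1 → ok
  c3: data parity 1, sent cp 0 → mismatch
  c4: data parity 1, sent cp 1 → ok
Exactly one row (r2) and one column (c3) fail → the flipped bit is at their intersection.

row 2, column 3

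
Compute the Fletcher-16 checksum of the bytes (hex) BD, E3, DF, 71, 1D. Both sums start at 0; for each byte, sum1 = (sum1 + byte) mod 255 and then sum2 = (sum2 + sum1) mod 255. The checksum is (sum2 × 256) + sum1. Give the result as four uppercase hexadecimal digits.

Running sums (mod 255):
  after byte 0 (BD): sum1=189, sum2=189
  after byte 1 (E3): sum1=161, sum2=95
  after byte 2 (DF): sum1=129, sum2=224
  after byte 3 (71): sum1=242, sum2=211
  after byte 4 (1D): sum1=16, sum2=227
Checksum = sum2·256 + sum1 = 227·256 + 16 = 58128 = 0xE310.

E310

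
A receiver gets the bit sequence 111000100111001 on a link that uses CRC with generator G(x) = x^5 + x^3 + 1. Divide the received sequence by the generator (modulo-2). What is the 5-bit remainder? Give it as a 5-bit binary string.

00010

Modulo-2 division of 111000100111001 by 101001:
  pos 0: 111000 XOR 101001 = 010001
  pos 1: 100011 XOR 101001 = 001010
  pos 3: 101000 XOR 101001 = 000001
  pos 8: 111100 XOR 101001 = 010101
  pos 9: 101011 XOR 101001 = 000010
Remainder = 00010 (nonzero — an error is detected).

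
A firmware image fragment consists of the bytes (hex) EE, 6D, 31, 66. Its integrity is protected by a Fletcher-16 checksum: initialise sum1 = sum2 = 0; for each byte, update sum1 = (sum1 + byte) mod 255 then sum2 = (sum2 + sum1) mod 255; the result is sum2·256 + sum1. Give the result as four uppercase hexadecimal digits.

CCF3

Running sums (mod 255):
  after byte 0 (EE): sum1=238, sum2=238
  after byte 1 (6D): sum1=92, sum2=75
  after byte 2 (31): sum1=141, sum2=216
  after byte 3 (66): sum1=243, sum2=204
Checksum = sum2·256 + sum1 = 204·256 + 243 = 52467 = 0xCCF3.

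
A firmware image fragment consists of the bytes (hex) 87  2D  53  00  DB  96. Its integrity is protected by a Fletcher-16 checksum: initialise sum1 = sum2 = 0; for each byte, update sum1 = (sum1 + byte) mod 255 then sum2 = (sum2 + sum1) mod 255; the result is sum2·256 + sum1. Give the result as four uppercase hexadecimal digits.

AA7A

Running sums (mod 255):
  after byte 0 (87): sum1=135, sum2=135
  after byte 1 (2D): sum1=180, sum2=60
  after byte 2 (53): sum1=8, sum2=68
  after byte 3 (00): sum1=8, sum2=76
  after byte 4 (DB): sum1=227, sum2=48
  after byte 5 (96): sum1=122, sum2=170
Checksum = sum2·256 + sum1 = 170·256 + 122 = 43642 = 0xAA7A.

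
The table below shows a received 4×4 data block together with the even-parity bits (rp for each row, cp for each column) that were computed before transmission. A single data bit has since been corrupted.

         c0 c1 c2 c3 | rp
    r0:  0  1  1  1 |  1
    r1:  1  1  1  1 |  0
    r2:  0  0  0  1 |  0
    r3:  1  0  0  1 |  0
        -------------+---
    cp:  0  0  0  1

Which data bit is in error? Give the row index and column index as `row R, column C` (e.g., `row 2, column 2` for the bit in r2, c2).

row 2, column 3

Recompute each row's even parity and compare to rp:
  r0: data parity 1, sent rp 1 → ok
  r1: data parity 0, sent rp 0 → ok
  r2: data parity 1, sent rp 0 → mismatch
  r3: data parity 0, sent rp 0 → ok
Recompute each column's even parity and compare to cp:
  c0: data parity 0, sent cp 0 → ok
  c1: data parity 0, sent cp 0 → ok
  c2: data parity 0, sent cp 0 → ok
  c3: data parity 0, sent cp 1 → mismatch
Exactly one row (r2) and one column (c3) fail → the flipped bit is at their intersection.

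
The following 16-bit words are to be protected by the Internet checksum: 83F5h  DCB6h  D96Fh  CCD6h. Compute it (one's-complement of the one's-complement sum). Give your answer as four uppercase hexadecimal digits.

F90C

One's-complement addition (fold any carry out of bit 15 back into bit 0):
  0x83F5 + 0xDCB6 = 0x160AB → wrap carry → 0x60AC
  0x60AC + 0xD96F = 0x13A1B → wrap carry → 0x3A1C
  0x3A1C + 0xCCD6 = 0x106F2 → wrap carry → 0x06F3
One's-complement sum = 0x06F3.
Checksum = ~0x06F3 & 0xFFFF = 0xF90C.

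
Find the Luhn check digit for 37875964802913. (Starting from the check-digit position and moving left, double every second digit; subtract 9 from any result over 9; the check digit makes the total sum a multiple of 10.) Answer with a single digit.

Partial digits right→left: 3 1 9 2 0 8 4 6 9 5 7 8 7 3
Double every second digit counting from the check-digit position (so the 1st, 3rd, 5th, ... of the partial from the right).
  doubled (with −9 where >9): 6 9 0 8 9 5 5 → sum 42
  kept as-is: 1 2 8 6 5 8 3 → sum 33
Total = 42 + 33 = 75.
Check digit = (10 − (75 mod 10)) mod 10 = 5.

5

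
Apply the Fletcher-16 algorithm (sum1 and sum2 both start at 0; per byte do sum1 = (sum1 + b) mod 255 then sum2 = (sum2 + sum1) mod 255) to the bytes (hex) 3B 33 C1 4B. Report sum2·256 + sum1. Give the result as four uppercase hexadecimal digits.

557B

Running sums (mod 255):
  after byte 0 (3B): sum1=59, sum2=59
  after byte 1 (33): sum1=110, sum2=169
  after byte 2 (C1): sum1=48, sum2=217
  after byte 3 (4B): sum1=123, sum2=85
Checksum = sum2·256 + sum1 = 85·256 + 123 = 21883 = 0x557B.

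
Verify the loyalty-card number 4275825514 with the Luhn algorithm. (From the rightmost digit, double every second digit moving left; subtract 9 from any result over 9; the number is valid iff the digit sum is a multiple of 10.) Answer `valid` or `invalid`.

From the right, keep odd positions and double even positions (subtract 9 from any doubled value over 9):
  doubled (positions 2,4,...): 2 1 7 5 8 → sum 23
  kept (positions 1,3,...): 4 5 2 5 2 → sum 18
Total = 41.
41 mod 10 = 1, so the number is invalid.

invalid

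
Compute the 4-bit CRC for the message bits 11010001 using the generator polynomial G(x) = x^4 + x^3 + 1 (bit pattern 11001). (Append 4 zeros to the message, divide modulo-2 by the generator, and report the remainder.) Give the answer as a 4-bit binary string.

Append 4 zeros: 110100010000. Divide by 11001 (XOR where the leading bit is 1):
  pos 0: 11010 XOR 11001 = 00011
  pos 3: 11001 XOR 11001 = 00000
Remainder (last 4 bits) = 0000. This is the CRC / FCS.

0000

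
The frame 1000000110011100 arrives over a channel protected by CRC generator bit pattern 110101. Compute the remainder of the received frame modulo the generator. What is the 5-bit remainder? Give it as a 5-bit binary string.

Modulo-2 division of 1000000110011100 by 110101:
  pos 0: 100000 XOR 110101 = 010101
  pos 1: 101010 XOR 110101 = 011111
  pos 2: 111111 XOR 110101 = 001010
  pos 4: 101010 XOR 110101 = 011111
  pos 5: 111110 XOR 110101 = 001011
  pos 7: 101111 XOR 110101 = 011010
  pos 8: 110101 XOR 110101 = 000000
Remainder = 00000 (zero — the frame passes the CRC check).

00000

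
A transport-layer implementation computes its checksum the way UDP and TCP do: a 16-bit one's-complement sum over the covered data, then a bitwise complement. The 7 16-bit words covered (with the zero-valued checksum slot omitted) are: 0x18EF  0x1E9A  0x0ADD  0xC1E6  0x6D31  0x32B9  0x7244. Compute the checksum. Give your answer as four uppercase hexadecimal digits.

E983

One's-complement addition (fold any carry out of bit 15 back into bit 0):
  0x18EF + 0x1E9A = 0x03789
  0x3789 + 0x0ADD = 0x04266
  0x4266 + 0xC1E6 = 0x1044C → wrap carry → 0x044D
  0x044D + 0x6D31 = 0x0717E
  0x717E + 0x32B9 = 0x0A437
  0xA437 + 0x7244 = 0x1167B → wrap carry → 0x167C
One's-complement sum = 0x167C.
Checksum = ~0x167C & 0xFFFF = 0xE983.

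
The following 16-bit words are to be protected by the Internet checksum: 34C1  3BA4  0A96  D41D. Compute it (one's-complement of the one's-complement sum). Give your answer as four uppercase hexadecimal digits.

One's-complement addition (fold any carry out of bit 15 back into bit 0):
  0x34C1 + 0x3BA4 = 0x07065
  0x7065 + 0x0A96 = 0x07AFB
  0x7AFB + 0xD41D = 0x14F18 → wrap carry → 0x4F19
One's-complement sum = 0x4F19.
Checksum = ~0x4F19 & 0xFFFF = 0xB0E6.

B0E6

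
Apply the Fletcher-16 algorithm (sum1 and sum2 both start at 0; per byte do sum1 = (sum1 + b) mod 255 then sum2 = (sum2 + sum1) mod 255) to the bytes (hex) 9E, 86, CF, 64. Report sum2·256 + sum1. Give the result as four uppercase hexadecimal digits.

1259

Running sums (mod 255):
  after byte 0 (9E): sum1=158, sum2=158
  after byte 1 (86): sum1=37, sum2=195
  after byte 2 (CF): sum1=244, sum2=184
  after byte 3 (64): sum1=89, sum2=18
Checksum = sum2·256 + sum1 = 18·256 + 89 = 4697 = 0x1259.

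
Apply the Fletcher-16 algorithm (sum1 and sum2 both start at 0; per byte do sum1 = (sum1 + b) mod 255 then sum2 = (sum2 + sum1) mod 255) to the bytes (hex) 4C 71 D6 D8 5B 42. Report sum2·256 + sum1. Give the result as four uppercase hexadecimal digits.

Running sums (mod 255):
  after byte 0 (4C): sum1=76, sum2=76
  after byte 1 (71): sum1=189, sum2=10
  after byte 2 (D6): sum1=148, sum2=158
  after byte 3 (D8): sum1=109, sum2=12
  after byte 4 (5B): sum1=200, sum2=212
  after byte 5 (42): sum1=11, sum2=223
Checksum = sum2·256 + sum1 = 223·256 + 11 = 57099 = 0xDF0B.

DF0B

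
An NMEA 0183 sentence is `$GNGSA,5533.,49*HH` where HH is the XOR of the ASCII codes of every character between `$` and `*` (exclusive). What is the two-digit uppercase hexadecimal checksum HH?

7F

XOR the ASCII codes of the payload characters:
  'G' = 0x47 → acc = 0x47
  'N' = 0x4E → acc = 0x09
  'G' = 0x47 → acc = 0x4E
  'S' = 0x53 → acc = 0x1D
  'A' = 0x41 → acc = 0x5C
  ',' = 0x2C → acc = 0x70
  '5' = 0x35 → acc = 0x45
  '5' = 0x35 → acc = 0x70
  '3' = 0x33 → acc = 0x43
  '3' = 0x33 → acc = 0x70
  '.' = 0x2E → acc = 0x5E
  ',' = 0x2C → acc = 0x72
  '4' = 0x34 → acc = 0x46
  '9' = 0x39 → acc = 0x7F
Checksum = 0x7F.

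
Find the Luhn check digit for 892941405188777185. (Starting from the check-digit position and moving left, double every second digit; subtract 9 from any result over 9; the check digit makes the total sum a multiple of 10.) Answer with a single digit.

Partial digits right→left: 5 8 1 7 7 7 8 8 1 5 0 4 1 4 9 2 9 8
Double every second digit counting from the check-digit position (so the 1st, 3rd, 5th, ... of the partial from the right).
  doubled (with −9 where >9): 1 2 5 7 2 0 2 9 9 → sum 37
  kept as-is: 8 7 7 8 5 4 4 2 8 → sum 53
Total = 37 + 53 = 90.
Check digit = (10 − (90 mod 10)) mod 10 = 0.

0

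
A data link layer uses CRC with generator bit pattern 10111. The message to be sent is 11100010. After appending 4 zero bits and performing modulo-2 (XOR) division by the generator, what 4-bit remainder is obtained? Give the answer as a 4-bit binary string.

Append 4 zeros: 111000100000. Divide by 10111 (XOR where the leading bit is 1):
  pos 0: 11100 XOR 10111 = 01011
  pos 1: 10110 XOR 10111 = 00001
  pos 5: 11000 XOR 10111 = 01111
  pos 6: 11110 XOR 10111 = 01001
  pos 7: 10010 XOR 10111 = 00101
Remainder (last 4 bits) = 0101. This is the CRC / FCS.

0101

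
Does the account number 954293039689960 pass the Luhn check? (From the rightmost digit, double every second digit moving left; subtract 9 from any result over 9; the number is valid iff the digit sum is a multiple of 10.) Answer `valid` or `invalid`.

From the right, keep odd positions and double even positions (subtract 9 from any doubled value over 9):
  doubled (positions 2,4,...): 3 9 3 6 6 4 1 → sum 32
  kept (positions 1,3,...): 0 9 8 9 0 9 4 9 → sum 48
Total = 80.
80 mod 10 = 0, so the number is valid.

valid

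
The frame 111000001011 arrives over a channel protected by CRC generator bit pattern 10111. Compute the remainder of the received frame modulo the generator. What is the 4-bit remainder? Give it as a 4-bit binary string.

Modulo-2 division of 111000001011 by 10111:
  pos 0: 11100 XOR 10111 = 01011
  pos 1: 10110 XOR 10111 = 00001
  pos 5: 10010 XOR 10111 = 00101
  pos 7: 10111 XOR 10111 = 00000
Remainder = 0000 (zero — the frame passes the CRC check).

0000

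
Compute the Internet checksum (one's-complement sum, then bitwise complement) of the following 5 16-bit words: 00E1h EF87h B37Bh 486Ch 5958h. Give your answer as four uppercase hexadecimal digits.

One's-complement addition (fold any carry out of bit 15 back into bit 0):
  0x00E1 + 0xEF87 = 0x0F068
  0xF068 + 0xB37B = 0x1A3E3 → wrap carry → 0xA3E4
  0xA3E4 + 0x486C = 0x0EC50
  0xEC50 + 0x5958 = 0x145A8 → wrap carry → 0x45A9
One's-complement sum = 0x45A9.
Checksum = ~0x45A9 & 0xFFFF = 0xBA56.

BA56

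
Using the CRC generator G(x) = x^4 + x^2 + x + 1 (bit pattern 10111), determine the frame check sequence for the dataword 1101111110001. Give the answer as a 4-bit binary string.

Append 4 zeros: 11011111100010000. Divide by 10111 (XOR where the leading bit is 1):
  pos 0: 11011 XOR 10111 = 01100
  pos 1: 11001 XOR 10111 = 01110
  pos 2: 11101 XOR 10111 = 01010
  pos 3: 10101 XOR 10111 = 00010
  pos 6: 10100 XOR 10111 = 00011
  pos 9: 11010 XOR 10111 = 01101
  pos 10: 11010 XOR 10111 = 01101
  pos 11: 11010 XOR 10111 = 01101
  pos 12: 11010 XOR 10111 = 01101
Remainder (last 4 bits) = 1101. This is the CRC / FCS.

1101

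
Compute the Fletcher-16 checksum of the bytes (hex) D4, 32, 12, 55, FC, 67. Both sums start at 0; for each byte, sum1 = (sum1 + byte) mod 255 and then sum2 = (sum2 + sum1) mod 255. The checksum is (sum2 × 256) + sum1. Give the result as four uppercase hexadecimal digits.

Running sums (mod 255):
  after byte 0 (D4): sum1=212, sum2=212
  after byte 1 (32): sum1=7, sum2=219
  after byte 2 (12): sum1=25, sum2=244
  after byte 3 (55): sum1=110, sum2=99
  after byte 4 (FC): sum1=107, sum2=206
  after byte 5 (67): sum1=210, sum2=161
Checksum = sum2·256 + sum1 = 161·256 + 210 = 41426 = 0xA1D2.

A1D2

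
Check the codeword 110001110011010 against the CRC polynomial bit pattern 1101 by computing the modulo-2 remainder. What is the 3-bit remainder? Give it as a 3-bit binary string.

000

Modulo-2 division of 110001110011010 by 1101:
  pos 0: 1100 XOR 1101 = 0001
  pos 3: 1011 XOR 1101 = 0110
  pos 4: 1101 XOR 1101 = 0000
  pos 10: 1101 XOR 1101 = 0000
Remainder = 000 (zero — the frame passes the CRC check).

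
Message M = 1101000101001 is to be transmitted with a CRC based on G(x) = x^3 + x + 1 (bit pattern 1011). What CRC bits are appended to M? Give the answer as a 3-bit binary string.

000

Append 3 zeros: 1101000101001000. Divide by 1011 (XOR where the leading bit is 1):
  pos 0: 1101 XOR 1011 = 0110
  pos 1: 1100 XOR 1011 = 0111
  pos 2: 1110 XOR 1011 = 0101
  pos 3: 1010 XOR 1011 = 0001
  pos 6: 1101 XOR 1011 = 0110
  pos 7: 1100 XOR 1011 = 0111
  pos 8: 1110 XOR 1011 = 0101
  pos 9: 1011 XOR 1011 = 0000
Remainder (last 3 bits) = 000. This is the CRC / FCS.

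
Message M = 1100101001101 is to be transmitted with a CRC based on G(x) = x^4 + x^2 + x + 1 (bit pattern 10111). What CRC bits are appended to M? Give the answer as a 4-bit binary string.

Append 4 zeros: 11001010011010000. Divide by 10111 (XOR where the leading bit is 1):
  pos 0: 11001 XOR 10111 = 01110
  pos 1: 11100 XOR 10111 = 01011
  pos 2: 10111 XOR 10111 = 00000
  pos 9: 11010 XOR 10111 = 01101
  pos 10: 11010 XOR 10111 = 01101
  pos 11: 11010 XOR 10111 = 01101
  pos 12: 11010 XOR 10111 = 01101
Remainder (last 4 bits) = 1101. This is the CRC / FCS.

1101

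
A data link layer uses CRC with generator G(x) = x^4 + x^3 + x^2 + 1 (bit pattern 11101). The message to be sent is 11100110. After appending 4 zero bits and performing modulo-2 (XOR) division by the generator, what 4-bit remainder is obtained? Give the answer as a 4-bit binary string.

1000

Append 4 zeros: 111001100000. Divide by 11101 (XOR where the leading bit is 1):
  pos 0: 11100 XOR 11101 = 00001
  pos 4: 11100 XOR 11101 = 00001
Remainder (last 4 bits) = 1000. This is the CRC / FCS.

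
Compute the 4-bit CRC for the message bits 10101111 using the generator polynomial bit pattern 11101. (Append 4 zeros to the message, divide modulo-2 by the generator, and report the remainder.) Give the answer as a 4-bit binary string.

1100

Append 4 zeros: 101011110000. Divide by 11101 (XOR where the leading bit is 1):
  pos 0: 10101 XOR 11101 = 01000
  pos 1: 10001 XOR 11101 = 01100
  pos 2: 11001 XOR 11101 = 00100
  pos 4: 10010 XOR 11101 = 01111
  pos 5: 11110 XOR 11101 = 00011
Remainder (last 4 bits) = 1100. This is the CRC / FCS.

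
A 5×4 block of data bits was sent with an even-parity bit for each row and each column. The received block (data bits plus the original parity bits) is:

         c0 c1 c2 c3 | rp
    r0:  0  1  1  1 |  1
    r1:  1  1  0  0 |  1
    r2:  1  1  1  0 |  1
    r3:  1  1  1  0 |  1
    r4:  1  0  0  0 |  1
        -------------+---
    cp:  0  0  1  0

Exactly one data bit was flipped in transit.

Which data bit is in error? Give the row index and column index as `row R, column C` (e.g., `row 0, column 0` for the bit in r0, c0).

Recompute each row's even parity and compare to rp:
  r0: data parity 1, sent rp 1 → ok
  r1: data parity 0, sent rp 1 → mismatch
  r2: data parity 1, sent rp 1 → ok
  r3: data parity 1, sent rp 1 → ok
  r4: data parity 1, sent rp 1 → ok
Recompute each column's even parity and compare to cp:
  c0: data parity 0, sent cp 0 → ok
  c1: data parity 0, sent cp 0 → ok
  c2: data parity 1, sent cp 1 → ok
  c3: data parity 1, sent cp 0 → mismatch
Exactly one row (r1) and one column (c3) fail → the flipped bit is at their intersection.

row 1, column 3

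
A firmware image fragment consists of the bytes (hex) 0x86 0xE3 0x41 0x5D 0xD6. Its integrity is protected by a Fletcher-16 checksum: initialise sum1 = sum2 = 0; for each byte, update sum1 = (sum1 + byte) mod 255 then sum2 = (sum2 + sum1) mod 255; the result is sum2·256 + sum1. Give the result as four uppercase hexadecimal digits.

Running sums (mod 255):
  after byte 0 (0x86): sum1=134, sum2=134
  after byte 1 (0xE3): sum1=106, sum2=240
  after byte 2 (0x41): sum1=171, sum2=156
  after byte 3 (0x5D): sum1=9, sum2=165
  after byte 4 (0xD6): sum1=223, sum2=133
Checksum = sum2·256 + sum1 = 133·256 + 223 = 34271 = 0x85DF.

85DF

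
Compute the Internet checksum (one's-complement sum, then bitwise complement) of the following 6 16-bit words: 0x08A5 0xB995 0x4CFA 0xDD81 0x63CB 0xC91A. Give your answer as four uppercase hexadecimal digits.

E662

One's-complement addition (fold any carry out of bit 15 back into bit 0):
  0x08A5 + 0xB995 = 0x0C23A
  0xC23A + 0x4CFA = 0x10F34 → wrap carry → 0x0F35
  0x0F35 + 0xDD81 = 0x0ECB6
  0xECB6 + 0x63CB = 0x15081 → wrap carry → 0x5082
  0x5082 + 0xC91A = 0x1199C → wrap carry → 0x199D
One's-complement sum = 0x199D.
Checksum = ~0x199D & 0xFFFF = 0xE662.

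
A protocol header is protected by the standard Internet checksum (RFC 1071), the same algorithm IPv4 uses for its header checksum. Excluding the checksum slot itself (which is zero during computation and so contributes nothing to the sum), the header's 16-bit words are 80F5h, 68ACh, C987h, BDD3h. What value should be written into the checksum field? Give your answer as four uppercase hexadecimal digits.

8F02

One's-complement addition (fold any carry out of bit 15 back into bit 0):
  0x80F5 + 0x68AC = 0x0E9A1
  0xE9A1 + 0xC987 = 0x1B328 → wrap carry → 0xB329
  0xB329 + 0xBDD3 = 0x170FC → wrap carry → 0x70FD
One's-complement sum = 0x70FD.
Checksum = ~0x70FD & 0xFFFF = 0x8F02.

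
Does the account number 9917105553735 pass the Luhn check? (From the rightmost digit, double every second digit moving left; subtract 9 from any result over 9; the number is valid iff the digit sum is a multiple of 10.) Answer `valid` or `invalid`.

valid

From the right, keep odd positions and double even positions (subtract 9 from any doubled value over 9):
  doubled (positions 2,4,...): 6 6 1 0 5 9 → sum 27
  kept (positions 1,3,...): 5 7 5 5 1 1 9 → sum 33
Total = 60.
60 mod 10 = 0, so the number is valid.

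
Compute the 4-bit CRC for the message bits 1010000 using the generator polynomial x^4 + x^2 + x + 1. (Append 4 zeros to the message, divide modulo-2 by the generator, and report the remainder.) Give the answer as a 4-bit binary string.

1010

Append 4 zeros: 10100000000. Divide by 10111 (XOR where the leading bit is 1):
  pos 0: 10100 XOR 10111 = 00011
  pos 3: 11000 XOR 10111 = 01111
  pos 4: 11110 XOR 10111 = 01001
  pos 5: 10010 XOR 10111 = 00101
Remainder (last 4 bits) = 1010. This is the CRC / FCS.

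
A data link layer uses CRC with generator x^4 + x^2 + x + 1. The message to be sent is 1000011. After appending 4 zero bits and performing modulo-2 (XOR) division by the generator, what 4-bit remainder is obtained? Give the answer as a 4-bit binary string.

0001

Append 4 zeros: 10000110000. Divide by 10111 (XOR where the leading bit is 1):
  pos 0: 10000 XOR 10111 = 00111
  pos 2: 11111 XOR 10111 = 01000
  pos 3: 10000 XOR 10111 = 00111
  pos 5: 11100 XOR 10111 = 01011
  pos 6: 10110 XOR 10111 = 00001
Remainder (last 4 bits) = 0001. This is the CRC / FCS.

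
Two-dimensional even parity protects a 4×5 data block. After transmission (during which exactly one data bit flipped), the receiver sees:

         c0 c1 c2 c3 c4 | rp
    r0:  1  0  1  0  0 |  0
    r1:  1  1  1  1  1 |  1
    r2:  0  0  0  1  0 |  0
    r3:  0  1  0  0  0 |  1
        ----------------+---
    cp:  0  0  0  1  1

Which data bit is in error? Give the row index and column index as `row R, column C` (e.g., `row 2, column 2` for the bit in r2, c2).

row 2, column 3

Recompute each row's even parity and compare to rp:
  r0: data parity 0, sent rp 0 → ok
  r1: data parity 1, sent rp 1 → ok
  r2: data parity 1, sent rp 0 → mismatch
  r3: data parity 1, sent rp 1 → ok
Recompute each column's even parity and compare to cp:
  c0: data parity 0, sent cp 0 → ok
  c1: data parity 0, sent cp 0 → ok
  c2: data parity 0, sent cp 0 → ok
  c3: data parity 0, sent cp 1 → mismatch
  c4: data parity 1, sent cp 1 → ok
Exactly one row (r2) and one column (c3) fail → the flipped bit is at their intersection.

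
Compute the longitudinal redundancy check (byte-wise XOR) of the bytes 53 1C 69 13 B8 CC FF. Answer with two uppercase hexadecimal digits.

XOR the bytes together:
  start with 0x53
  0x53 ⊕ 0x1C = 0x4F
  0x4F ⊕ 0x69 = 0x26
  0x26 ⊕ 0x13 = 0x35
  0x35 ⊕ 0xB8 = 0x8D
  0x8D ⊕ 0xCC = 0x41
  0x41 ⊕ 0xFF = 0xBE

BE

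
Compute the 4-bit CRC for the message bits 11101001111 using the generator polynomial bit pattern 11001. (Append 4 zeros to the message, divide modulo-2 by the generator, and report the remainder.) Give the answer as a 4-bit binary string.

Append 4 zeros: 111010011110000. Divide by 11001 (XOR where the leading bit is 1):
  pos 0: 11101 XOR 11001 = 00100
  pos 2: 10000 XOR 11001 = 01001
  pos 3: 10011 XOR 11001 = 01010
  pos 4: 10101 XOR 11001 = 01100
  pos 5: 11001 XOR 11001 = 00000
  pos 10: 10000 XOR 11001 = 01001
Remainder (last 4 bits) = 1001. This is the CRC / FCS.

1001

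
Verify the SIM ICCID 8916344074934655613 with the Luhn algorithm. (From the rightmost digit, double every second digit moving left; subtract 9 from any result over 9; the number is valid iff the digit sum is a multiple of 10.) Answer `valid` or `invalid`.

From the right, keep odd positions and double even positions (subtract 9 from any doubled value over 9):
  doubled (positions 2,4,...): 2 1 3 6 8 0 8 3 9 → sum 40
  kept (positions 1,3,...): 3 6 5 4 9 7 4 3 1 8 → sum 50
Total = 90.
90 mod 10 = 0, so the number is valid.

valid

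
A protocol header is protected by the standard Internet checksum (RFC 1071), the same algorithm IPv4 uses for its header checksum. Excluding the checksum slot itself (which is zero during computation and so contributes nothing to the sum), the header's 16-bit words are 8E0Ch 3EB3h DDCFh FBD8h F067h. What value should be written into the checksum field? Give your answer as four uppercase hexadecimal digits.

One's-complement addition (fold any carry out of bit 15 back into bit 0):
  0x8E0C + 0x3EB3 = 0x0CCBF
  0xCCBF + 0xDDCF = 0x1AA8E → wrap carry → 0xAA8F
  0xAA8F + 0xFBD8 = 0x1A667 → wrap carry → 0xA668
  0xA668 + 0xF067 = 0x196CF → wrap carry → 0x96D0
One's-complement sum = 0x96D0.
Checksum = ~0x96D0 & 0xFFFF = 0x692F.

692F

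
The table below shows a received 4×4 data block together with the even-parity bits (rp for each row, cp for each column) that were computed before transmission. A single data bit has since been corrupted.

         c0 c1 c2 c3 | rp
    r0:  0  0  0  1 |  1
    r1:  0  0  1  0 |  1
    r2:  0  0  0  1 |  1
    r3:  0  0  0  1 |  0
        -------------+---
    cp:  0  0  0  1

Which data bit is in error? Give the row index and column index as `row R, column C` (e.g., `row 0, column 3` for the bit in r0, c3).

row 3, column 2

Recompute each row's even parity and compare to rp:
  r0: data parity 1, sent rp 1 → ok
  r1: data parity 1, sent rp 1 → ok
  r2: data parity 1, sent rp 1 → ok
  r3: data parity 1, sent rp 0 → mismatch
Recompute each column's even parity and compare to cp:
  c0: data parity 0, sent cp 0 → ok
  c1: data parity 0, sent cp 0 → ok
  c2: data parity 1, sent cp 0 → mismatch
  c3: data parity 1, sent cp 1 → ok
Exactly one row (r3) and one column (c2) fail → the flipped bit is at their intersection.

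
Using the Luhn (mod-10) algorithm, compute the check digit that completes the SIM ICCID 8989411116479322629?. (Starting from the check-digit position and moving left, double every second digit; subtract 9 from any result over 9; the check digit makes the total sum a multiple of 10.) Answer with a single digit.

1

Partial digits right→left: 9 2 6 2 2 3 9 7 4 6 1 1 1 1 4 9 8 9 8
Double every second digit counting from the check-digit position (so the 1st, 3rd, 5th, ... of the partial from the right).
  doubled (with −9 where >9): 9 3 4 9 8 2 2 8 7 7 → sum 59
  kept as-is: 2 2 3 7 6 1 1 9 9 → sum 40
Total = 59 + 40 = 99.
Check digit = (10 − (99 mod 10)) mod 10 = 1.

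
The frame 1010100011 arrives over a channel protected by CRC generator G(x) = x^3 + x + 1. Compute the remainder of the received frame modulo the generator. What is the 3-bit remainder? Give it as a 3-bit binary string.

Modulo-2 division of 1010100011 by 1011:
  pos 0: 1010 XOR 1011 = 0001
  pos 3: 1100 XOR 1011 = 0111
  pos 4: 1110 XOR 1011 = 0101
  pos 5: 1011 XOR 1011 = 0000
Remainder = 001 (nonzero — an error is detected).

001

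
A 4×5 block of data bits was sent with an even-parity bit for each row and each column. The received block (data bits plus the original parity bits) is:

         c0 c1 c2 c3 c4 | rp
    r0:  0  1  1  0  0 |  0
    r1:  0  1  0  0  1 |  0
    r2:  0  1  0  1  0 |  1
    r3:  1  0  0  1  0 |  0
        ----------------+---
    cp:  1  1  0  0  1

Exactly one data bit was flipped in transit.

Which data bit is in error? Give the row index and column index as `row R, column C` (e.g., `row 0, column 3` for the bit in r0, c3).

Recompute each row's even parity and compare to rp:
  r0: data parity 0, sent rp 0 → ok
  r1: data parity 0, sent rp 0 → ok
  r2: data parity 0, sent rp 1 → mismatch
  r3: data parity 0, sent rp 0 → ok
Recompute each column's even parity and compare to cp:
  c0: data parity 1, sent cp 1 → ok
  c1: data parity 1, sent cp 1 → ok
  c2: data parity 1, sent cp 0 → mismatch
  c3: data parity 0, sent cp 0 → ok
  c4: data parity 1, sent cp 1 → ok
Exactly one row (r2) and one column (c2) fail → the flipped bit is at their intersection.

row 2, column 2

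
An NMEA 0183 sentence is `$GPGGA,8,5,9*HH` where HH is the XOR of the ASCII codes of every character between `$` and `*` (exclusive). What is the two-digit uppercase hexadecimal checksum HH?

4E

XOR the ASCII codes of the payload characters:
  'G' = 0x47 → acc = 0x47
  'P' = 0x50 → acc = 0x17
  'G' = 0x47 → acc = 0x50
  'G' = 0x47 → acc = 0x17
  'A' = 0x41 → acc = 0x56
  ',' = 0x2C → acc = 0x7A
  '8' = 0x38 → acc = 0x42
  ',' = 0x2C → acc = 0x6E
  '5' = 0x35 → acc = 0x5B
  ',' = 0x2C → acc = 0x77
  '9' = 0x39 → acc = 0x4E
Checksum = 0x4E.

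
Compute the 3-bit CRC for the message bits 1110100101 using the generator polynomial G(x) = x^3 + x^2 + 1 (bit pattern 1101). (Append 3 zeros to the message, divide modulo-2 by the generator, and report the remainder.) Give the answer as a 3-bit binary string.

101

Append 3 zeros: 1110100101000. Divide by 1101 (XOR where the leading bit is 1):
  pos 0: 1110 XOR 1101 = 0011
  pos 2: 1110 XOR 1101 = 0011
  pos 4: 1101 XOR 1101 = 0000
  pos 9: 1000 XOR 1101 = 0101
Remainder (last 3 bits) = 101. This is the CRC / FCS.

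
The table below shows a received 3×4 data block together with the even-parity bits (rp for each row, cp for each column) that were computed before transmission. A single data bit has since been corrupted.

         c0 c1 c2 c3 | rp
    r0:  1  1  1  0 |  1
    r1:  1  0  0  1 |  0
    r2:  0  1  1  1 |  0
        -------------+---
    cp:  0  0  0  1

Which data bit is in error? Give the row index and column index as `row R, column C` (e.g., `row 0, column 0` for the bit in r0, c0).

row 2, column 3

Recompute each row's even parity and compare to rp:
  r0: data parity 1, sent rp 1 → ok
  r1: data parity 0, sent rp 0 → ok
  r2: data parity 1, sent rp 0 → mismatch
Recompute each column's even parity and compare to cp:
  c0: data parity 0, sent cp 0 → ok
  c1: data parity 0, sent cp 0 → ok
  c2: data parity 0, sent cp 0 → ok
  c3: data parity 0, sent cp 1 → mismatch
Exactly one row (r2) and one column (c3) fail → the flipped bit is at their intersection.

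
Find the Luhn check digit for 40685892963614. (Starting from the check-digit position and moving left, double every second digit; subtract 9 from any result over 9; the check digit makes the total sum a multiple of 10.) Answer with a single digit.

Partial digits right→left: 4 1 6 3 6 9 2 9 8 5 8 6 0 4
Double every second digit counting from the check-digit position (so the 1st, 3rd, 5th, ... of the partial from the right).
  doubled (with −9 where >9): 8 3 3 4 7 7 0 → sum 32
  kept as-is: 1 3 9 9 5 6 4 → sum 37
Total = 32 + 37 = 69.
Check digit = (10 − (69 mod 10)) mod 10 = 1.

1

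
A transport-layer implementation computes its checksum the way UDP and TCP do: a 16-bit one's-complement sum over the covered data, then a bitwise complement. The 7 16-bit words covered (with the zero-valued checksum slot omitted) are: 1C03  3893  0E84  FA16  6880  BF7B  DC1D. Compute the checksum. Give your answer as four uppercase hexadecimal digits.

9EB4

One's-complement addition (fold any carry out of bit 15 back into bit 0):
  0x1C03 + 0x3893 = 0x05496
  0x5496 + 0x0E84 = 0x0631A
  0x631A + 0xFA16 = 0x15D30 → wrap carry → 0x5D31
  0x5D31 + 0x6880 = 0x0C5B1
  0xC5B1 + 0xBF7B = 0x1852C → wrap carry → 0x852D
  0x852D + 0xDC1D = 0x1614A → wrap carry → 0x614B
One's-complement sum = 0x614B.
Checksum = ~0x614B & 0xFFFF = 0x9EB4.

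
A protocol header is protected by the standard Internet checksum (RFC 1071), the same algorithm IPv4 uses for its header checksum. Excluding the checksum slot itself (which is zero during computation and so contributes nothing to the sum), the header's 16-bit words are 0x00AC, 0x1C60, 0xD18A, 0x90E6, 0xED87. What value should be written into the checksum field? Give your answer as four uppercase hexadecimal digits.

One's-complement addition (fold any carry out of bit 15 back into bit 0):
  0x00AC + 0x1C60 = 0x01D0C
  0x1D0C + 0xD18A = 0x0EE96
  0xEE96 + 0x90E6 = 0x17F7C → wrap carry → 0x7F7D
  0x7F7D + 0xED87 = 0x16D04 → wrap carry → 0x6D05
One's-complement sum = 0x6D05.
Checksum = ~0x6D05 & 0xFFFF = 0x92FA.

92FA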